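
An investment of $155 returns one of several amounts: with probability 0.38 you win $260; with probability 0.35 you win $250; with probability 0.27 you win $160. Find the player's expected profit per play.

E[payout] = 260·0.38 + 250·0.35 + 160·0.27
 = 98.8 + 87.5 + 43.2
 = 229.5
Net = 229.5 - 155 = 74.5

74.5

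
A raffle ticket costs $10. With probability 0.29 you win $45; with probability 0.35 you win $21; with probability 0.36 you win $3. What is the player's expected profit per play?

E[payout] = 45·0.29 + 21·0.35 + 3·0.36
 = 13.05 + 7.35 + 1.08
 = 21.48
Net = 21.48 - 10 = 11.48

11.48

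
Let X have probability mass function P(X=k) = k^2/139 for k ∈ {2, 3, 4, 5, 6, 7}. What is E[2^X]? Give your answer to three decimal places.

69.928

E[2^X] = Σ 2^x·P(X=x)
 = 4·4/139 + 8·9/139 + 16·16/139 + 32·25/139 + 64·36/139 + 128·49/139
 = 16/139 + 72/139 + 256/139 + 800/139 + 2304/139 + 6272/139
 = 9720/139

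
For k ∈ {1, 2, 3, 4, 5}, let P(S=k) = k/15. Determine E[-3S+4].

-7

E[-3S+4] = Σ (-3s+4)·P(S=s)
 = 1·1/15 + (-2)·2/15 + (-5)·1/5 + (-8)·4/15 + (-11)·1/3
 = 1/15 + (-4/15) + (-1) + (-32/15) + (-11/3)
 = -7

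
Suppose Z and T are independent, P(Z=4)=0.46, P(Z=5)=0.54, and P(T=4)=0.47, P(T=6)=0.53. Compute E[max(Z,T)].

E[max(Z,T)] = Σ_z Σ_t max(z,t) · P(Z=z)P(T=t)
 = 4·0.2162 + 6·0.2438 + 5·0.2538 + 6·0.2862
 = 0.8648 + 1.4628 + 1.269 + 1.7172
 = 5.3138

5.3138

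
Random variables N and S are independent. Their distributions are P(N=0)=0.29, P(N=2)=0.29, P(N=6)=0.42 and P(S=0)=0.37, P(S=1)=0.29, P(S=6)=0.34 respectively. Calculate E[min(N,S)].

E[min(N,S)] = Σ_n Σ_s min(n,s) · P(N=n)P(S=s)
 = 0·0.1073 + 0·0.0841 + 0·0.0986 + 0·0.1073 + 1·0.0841 + 2·0.0986 + 0·0.1554 + 1·0.1218 + 6·0.1428
 = 0 + 0 + 0 + 0 + 0.0841 + 0.1972 + 0 + 0.1218 + 0.8568
 = 1.2599

1.2599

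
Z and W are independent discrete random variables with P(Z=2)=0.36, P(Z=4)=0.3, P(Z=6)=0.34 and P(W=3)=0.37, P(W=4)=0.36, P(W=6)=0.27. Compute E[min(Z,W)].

3.2268

E[min(Z,W)] = Σ_z Σ_w min(z,w) · P(Z=z)P(W=w)
 = 2·0.1332 + 2·0.1296 + 2·0.0972 + 3·0.111 + 4·0.108 + 4·0.081 + 3·0.1258 + 4·0.1224 + 6·0.0918
 = 0.2664 + 0.2592 + 0.1944 + 0.333 + 0.432 + 0.324 + 0.3774 + 0.4896 + 0.5508
 = 3.2268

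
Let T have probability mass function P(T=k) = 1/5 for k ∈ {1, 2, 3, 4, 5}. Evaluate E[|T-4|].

E[|T-4|] = Σ |t-4|·P(T=t)
 = 3·1/5 + 2·1/5 + 1·1/5 + 0·1/5 + 1·1/5
 = 3/5 + 2/5 + 1/5 + 0 + 1/5
 = 7/5

1.4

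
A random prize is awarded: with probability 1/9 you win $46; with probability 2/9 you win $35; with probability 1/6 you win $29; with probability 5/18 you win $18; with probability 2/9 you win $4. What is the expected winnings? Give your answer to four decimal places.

E[payout] = 46·1/9 + 35·2/9 + 29·1/6 + 18·5/18 + 4·2/9
 = 46/9 + 70/9 + 29/6 + 5 + 8/9
 = 425/18

23.6111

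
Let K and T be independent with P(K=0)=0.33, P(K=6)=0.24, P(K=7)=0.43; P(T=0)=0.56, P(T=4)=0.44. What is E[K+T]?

E[K+T] = Σ_k Σ_t (k+t) · P(K=k)P(T=t)
 = 0·0.1848 + 4·0.1452 + 6·0.1344 + 10·0.1056 + 7·0.2408 + 11·0.1892
 = 0 + 0.5808 + 0.8064 + 1.056 + 1.6856 + 2.0812
 = 6.21

6.21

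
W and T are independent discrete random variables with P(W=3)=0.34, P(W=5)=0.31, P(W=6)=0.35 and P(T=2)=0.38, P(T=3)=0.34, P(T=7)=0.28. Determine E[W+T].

E[W+T] = Σ_w Σ_t (w+t) · P(W=w)P(T=t)
 = 5·0.1292 + 6·0.1156 + 10·0.0952 + 7·0.1178 + 8·0.1054 + 12·0.0868 + 8·0.133 + 9·0.119 + 13·0.098
 = 0.646 + 0.6936 + 0.952 + 0.8246 + 0.8432 + 1.0416 + 1.064 + 1.071 + 1.274
 = 8.41

8.41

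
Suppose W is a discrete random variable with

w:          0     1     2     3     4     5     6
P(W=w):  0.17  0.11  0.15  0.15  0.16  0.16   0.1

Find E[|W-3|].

1.66

E[|W-3|] = Σ |w-3|·P(W=w)
 = 3·0.17 + 2·0.11 + 1·0.15 + 0·0.15 + 1·0.16 + 2·0.16 + 3·0.1
 = 0.51 + 0.22 + 0.15 + 0 + 0.16 + 0.32 + 0.3
 = 1.66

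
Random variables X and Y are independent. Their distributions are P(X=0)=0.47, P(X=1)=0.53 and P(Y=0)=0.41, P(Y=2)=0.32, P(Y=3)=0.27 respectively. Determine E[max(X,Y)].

E[max(X,Y)] = Σ_x Σ_y max(x,y) · P(X=x)P(Y=y)
 = 0·0.1927 + 2·0.1504 + 3·0.1269 + 1·0.2173 + 2·0.1696 + 3·0.1431
 = 0 + 0.3008 + 0.3807 + 0.2173 + 0.3392 + 0.4293
 = 1.6673

1.6673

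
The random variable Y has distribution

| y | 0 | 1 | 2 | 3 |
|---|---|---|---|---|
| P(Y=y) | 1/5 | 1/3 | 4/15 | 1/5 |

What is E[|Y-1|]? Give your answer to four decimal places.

0.8667

E[|Y-1|] = Σ |y-1|·P(Y=y)
 = 1·1/5 + 0·1/3 + 1·4/15 + 2·1/5
 = 1/5 + 0 + 4/15 + 2/5
 = 13/15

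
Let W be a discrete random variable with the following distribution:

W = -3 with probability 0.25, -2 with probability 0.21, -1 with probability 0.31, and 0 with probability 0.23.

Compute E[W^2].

3.4

E[W^2] = Σ w^2·P(W=w)
 = 9·0.25 + 4·0.21 + 1·0.31 + 0·0.23
 = 2.25 + 0.84 + 0.31 + 0
 = 3.4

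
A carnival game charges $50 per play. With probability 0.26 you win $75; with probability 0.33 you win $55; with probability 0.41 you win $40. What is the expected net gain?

E[payout] = 75·0.26 + 55·0.33 + 40·0.41
 = 19.5 + 18.15 + 16.4
 = 54.05
Net = 54.05 - 50 = 4.05

4.05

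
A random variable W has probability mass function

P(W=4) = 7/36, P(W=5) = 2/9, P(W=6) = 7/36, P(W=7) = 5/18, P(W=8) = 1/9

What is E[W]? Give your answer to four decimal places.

5.8889

E[W] = Σ w·P(W=w)
 = 4·7/36 + 5·2/9 + 6·7/36 + 7·5/18 + 8·1/9
 = 7/9 + 10/9 + 7/6 + 35/18 + 8/9
 = 53/9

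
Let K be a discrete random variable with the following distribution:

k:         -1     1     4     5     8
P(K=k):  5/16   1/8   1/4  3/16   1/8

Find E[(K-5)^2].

E[(K-5)^2] = Σ (k-5)^2·P(K=k)
 = 36·5/16 + 16·1/8 + 1·1/4 + 0·3/16 + 9·1/8
 = 45/4 + 2 + 1/4 + 0 + 9/8
 = 117/8

14.625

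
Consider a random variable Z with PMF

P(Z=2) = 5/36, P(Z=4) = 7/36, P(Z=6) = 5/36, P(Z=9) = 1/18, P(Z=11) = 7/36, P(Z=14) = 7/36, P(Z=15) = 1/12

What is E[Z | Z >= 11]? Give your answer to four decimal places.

P(Z >= 11) = 7/36 + 7/36 + 1/12 = 17/36.
E[Z | Z >= 11] = [11·7/36 + 14·7/36 + 15·1/12] / (17/36)
 = 55/9 / (17/36)
 = 220/17

12.9412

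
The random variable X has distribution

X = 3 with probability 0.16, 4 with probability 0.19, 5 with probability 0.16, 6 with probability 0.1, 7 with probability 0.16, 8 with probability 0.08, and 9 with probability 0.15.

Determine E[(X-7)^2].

5.69

E[(X-7)^2] = Σ (x-7)^2·P(X=x)
 = 16·0.16 + 9·0.19 + 4·0.16 + 1·0.1 + 0·0.16 + 1·0.08 + 4·0.15
 = 2.56 + 1.71 + 0.64 + 0.1 + 0 + 0.08 + 0.6
 = 5.69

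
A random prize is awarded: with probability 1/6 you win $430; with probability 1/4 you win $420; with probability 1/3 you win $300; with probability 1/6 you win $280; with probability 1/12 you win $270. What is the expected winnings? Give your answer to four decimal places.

E[payout] = 430·1/6 + 420·1/4 + 300·1/3 + 280·1/6 + 270·1/12
 = 215/3 + 105 + 100 + 140/3 + 45/2
 = 2075/6

345.8333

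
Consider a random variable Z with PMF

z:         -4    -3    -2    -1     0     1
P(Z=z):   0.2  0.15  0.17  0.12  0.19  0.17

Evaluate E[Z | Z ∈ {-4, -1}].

-2.875

P(Z ∈ {-4, -1}) = 0.2 + 0.12 = 0.32.
E[Z | Z ∈ {-4, -1}] = [(-4)·0.2 + (-1)·0.12] / 0.32
 = -0.92 / 0.32
 = -23/8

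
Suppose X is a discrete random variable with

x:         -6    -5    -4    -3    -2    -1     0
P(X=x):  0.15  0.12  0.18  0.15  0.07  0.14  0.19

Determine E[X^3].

E[X^3] = Σ x^3·P(X=x)
 = (-216)·0.15 + (-125)·0.12 + (-64)·0.18 + (-27)·0.15 + (-8)·0.07 + (-1)·0.14 + 0·0.19
 = (-32.4) + (-15) + (-11.52) + (-4.05) + (-0.56) + (-0.14) + 0
 = -63.67

-63.67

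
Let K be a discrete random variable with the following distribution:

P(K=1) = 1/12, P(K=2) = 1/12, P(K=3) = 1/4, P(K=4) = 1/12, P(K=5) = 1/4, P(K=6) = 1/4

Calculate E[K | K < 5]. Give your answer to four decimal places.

2.6667

P(K < 5) = 1/12 + 1/12 + 1/4 + 1/12 = 1/2.
E[K | K < 5] = [1·1/12 + 2·1/12 + 3·1/4 + 4·1/12] / (1/2)
 = 4/3 / (1/2)
 = 8/3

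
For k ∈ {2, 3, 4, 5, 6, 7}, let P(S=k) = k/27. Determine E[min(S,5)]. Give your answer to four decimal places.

4.4074

E[min(S,5)] = Σ min(s,5)·P(S=s)
 = 2·2/27 + 3·1/9 + 4·4/27 + 5·5/27 + 5·2/9 + 5·7/27
 = 4/27 + 1/3 + 16/27 + 25/27 + 10/9 + 35/27
 = 119/27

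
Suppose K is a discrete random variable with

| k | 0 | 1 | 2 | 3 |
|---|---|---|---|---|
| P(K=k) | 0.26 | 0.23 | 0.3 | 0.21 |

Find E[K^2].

E[K^2] = Σ k^2·P(K=k)
 = 0·0.26 + 1·0.23 + 4·0.3 + 9·0.21
 = 0 + 0.23 + 1.2 + 1.89
 = 3.32

3.32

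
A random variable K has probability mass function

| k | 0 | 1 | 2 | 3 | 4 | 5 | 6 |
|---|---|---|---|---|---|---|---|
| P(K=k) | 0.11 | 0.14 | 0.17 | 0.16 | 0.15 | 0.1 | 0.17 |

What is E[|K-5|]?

2.26

E[|K-5|] = Σ |k-5|·P(K=k)
 = 5·0.11 + 4·0.14 + 3·0.17 + 2·0.16 + 1·0.15 + 0·0.1 + 1·0.17
 = 0.55 + 0.56 + 0.51 + 0.32 + 0.15 + 0 + 0.17
 = 2.26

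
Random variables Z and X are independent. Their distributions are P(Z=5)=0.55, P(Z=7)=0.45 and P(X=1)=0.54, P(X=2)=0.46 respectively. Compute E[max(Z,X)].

5.9

E[max(Z,X)] = Σ_z Σ_x max(z,x) · P(Z=z)P(X=x)
 = 5·0.297 + 5·0.253 + 7·0.243 + 7·0.207
 = 1.485 + 1.265 + 1.701 + 1.449
 = 5.9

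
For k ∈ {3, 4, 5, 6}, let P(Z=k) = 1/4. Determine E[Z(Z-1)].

E[Z(Z-1)] = Σ z(z-1)·P(Z=z)
 = 6·1/4 + 12·1/4 + 20·1/4 + 30·1/4
 = 3/2 + 3 + 5 + 15/2
 = 17

17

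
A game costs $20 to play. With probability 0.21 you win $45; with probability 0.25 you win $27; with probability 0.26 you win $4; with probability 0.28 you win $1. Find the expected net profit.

-2.48

E[payout] = 45·0.21 + 27·0.25 + 4·0.26 + 1·0.28
 = 9.45 + 6.75 + 1.04 + 0.28
 = 17.52
Net = 17.52 - 20 = -2.48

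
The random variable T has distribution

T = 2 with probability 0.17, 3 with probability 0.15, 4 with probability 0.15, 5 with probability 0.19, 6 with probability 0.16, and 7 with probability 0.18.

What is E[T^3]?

E[T^3] = Σ t^3·P(T=t)
 = 8·0.17 + 27·0.15 + 64·0.15 + 125·0.19 + 216·0.16 + 343·0.18
 = 1.36 + 4.05 + 9.6 + 23.75 + 34.56 + 61.74
 = 135.06

135.06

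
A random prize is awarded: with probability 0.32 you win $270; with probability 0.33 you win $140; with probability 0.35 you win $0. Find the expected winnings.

E[payout] = 270·0.32 + 140·0.33 + 0·0.35
 = 86.4 + 46.2 + 0
 = 132.6

132.6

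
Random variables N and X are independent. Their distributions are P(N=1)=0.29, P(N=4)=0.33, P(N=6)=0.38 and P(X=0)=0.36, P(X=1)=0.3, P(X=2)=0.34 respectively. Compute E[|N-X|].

E[|N-X|] = Σ_n Σ_x |n-x| · P(N=n)P(X=x)
 = 1·0.1044 + 0·0.087 + 1·0.0986 + 4·0.1188 + 3·0.099 + 2·0.1122 + 6·0.1368 + 5·0.114 + 4·0.1292
 = 0.1044 + 0 + 0.0986 + 0.4752 + 0.297 + 0.2244 + 0.8208 + 0.57 + 0.5168
 = 3.1072

3.1072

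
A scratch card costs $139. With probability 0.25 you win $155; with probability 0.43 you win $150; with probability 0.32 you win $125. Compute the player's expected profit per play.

E[payout] = 155·0.25 + 150·0.43 + 125·0.32
 = 38.75 + 64.5 + 40
 = 143.25
Net = 143.25 - 139 = 4.25

4.25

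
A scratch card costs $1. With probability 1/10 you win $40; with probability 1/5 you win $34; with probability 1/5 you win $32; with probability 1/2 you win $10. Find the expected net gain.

21.2

E[payout] = 40·1/10 + 34·1/5 + 32·1/5 + 10·1/2
 = 4 + 34/5 + 32/5 + 5
 = 111/5
Net = 111/5 - 1 = 106/5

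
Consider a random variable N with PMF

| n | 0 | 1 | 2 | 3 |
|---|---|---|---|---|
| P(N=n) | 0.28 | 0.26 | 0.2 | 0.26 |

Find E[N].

1.44

E[N] = Σ n·P(N=n)
 = 0·0.28 + 1·0.26 + 2·0.2 + 3·0.26
 = 0 + 0.26 + 0.4 + 0.78
 = 1.44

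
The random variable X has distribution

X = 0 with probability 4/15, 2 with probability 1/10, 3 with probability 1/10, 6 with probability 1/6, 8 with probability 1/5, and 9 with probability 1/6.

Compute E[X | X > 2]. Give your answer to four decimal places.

P(X > 2) = 1/10 + 1/6 + 1/5 + 1/6 = 19/30.
E[X | X > 2] = [3·1/10 + 6·1/6 + 8·1/5 + 9·1/6] / (19/30)
 = 22/5 / (19/30)
 = 132/19

6.9474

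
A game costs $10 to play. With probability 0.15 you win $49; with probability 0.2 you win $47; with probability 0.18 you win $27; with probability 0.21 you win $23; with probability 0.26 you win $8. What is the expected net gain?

E[payout] = 49·0.15 + 47·0.2 + 27·0.18 + 23·0.21 + 8·0.26
 = 7.35 + 9.4 + 4.86 + 4.83 + 2.08
 = 28.52
Net = 28.52 - 10 = 18.52

18.52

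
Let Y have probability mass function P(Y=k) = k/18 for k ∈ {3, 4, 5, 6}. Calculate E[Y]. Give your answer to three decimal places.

4.778

E[Y] = Σ y·P(Y=y)
 = 3·1/6 + 4·2/9 + 5·5/18 + 6·1/3
 = 1/2 + 8/9 + 25/18 + 2
 = 43/9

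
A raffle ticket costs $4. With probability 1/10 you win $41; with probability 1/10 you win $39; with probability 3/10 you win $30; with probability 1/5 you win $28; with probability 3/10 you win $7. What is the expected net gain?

20.7

E[payout] = 41·1/10 + 39·1/10 + 30·3/10 + 28·1/5 + 7·3/10
 = 41/10 + 39/10 + 9 + 28/5 + 21/10
 = 247/10
Net = 247/10 - 4 = 207/10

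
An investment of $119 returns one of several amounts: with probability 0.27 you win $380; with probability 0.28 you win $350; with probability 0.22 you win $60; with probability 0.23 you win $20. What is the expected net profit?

E[payout] = 380·0.27 + 350·0.28 + 60·0.22 + 20·0.23
 = 102.6 + 98 + 13.2 + 4.6
 = 218.4
Net = 218.4 - 119 = 99.4

99.4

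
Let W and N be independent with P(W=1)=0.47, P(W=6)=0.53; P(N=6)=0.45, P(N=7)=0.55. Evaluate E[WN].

E[WN] = Σ_w Σ_n wn · P(W=w)P(N=n)
 = 6·0.2115 + 7·0.2585 + 36·0.2385 + 42·0.2915
 = 1.269 + 1.8095 + 8.586 + 12.243
 = 23.9075

23.9075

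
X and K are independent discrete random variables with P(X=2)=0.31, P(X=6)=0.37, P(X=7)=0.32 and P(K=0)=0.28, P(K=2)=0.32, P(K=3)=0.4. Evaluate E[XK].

9.3472

E[XK] = Σ_x Σ_k xk · P(X=x)P(K=k)
 = 0·0.0868 + 4·0.0992 + 6·0.124 + 0·0.1036 + 12·0.1184 + 18·0.148 + 0·0.0896 + 14·0.1024 + 21·0.128
 = 0 + 0.3968 + 0.744 + 0 + 1.4208 + 2.664 + 0 + 1.4336 + 2.688
 = 9.3472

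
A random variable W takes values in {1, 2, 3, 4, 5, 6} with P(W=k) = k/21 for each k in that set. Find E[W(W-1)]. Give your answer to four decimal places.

16.6667

E[W(W-1)] = Σ w(w-1)·P(W=w)
 = 0·1/21 + 2·2/21 + 6·1/7 + 12·4/21 + 20·5/21 + 30·2/7
 = 0 + 4/21 + 6/7 + 16/7 + 100/21 + 60/7
 = 50/3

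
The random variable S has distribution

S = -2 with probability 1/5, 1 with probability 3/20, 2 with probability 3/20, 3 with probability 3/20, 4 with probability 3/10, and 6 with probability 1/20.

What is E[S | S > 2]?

P(S > 2) = 3/20 + 3/10 + 1/20 = 1/2.
E[S | S > 2] = [3·3/20 + 4·3/10 + 6·1/20] / (1/2)
 = 39/20 / (1/2)
 = 39/10

3.9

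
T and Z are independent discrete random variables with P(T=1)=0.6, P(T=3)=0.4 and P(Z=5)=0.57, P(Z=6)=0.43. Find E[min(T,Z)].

E[min(T,Z)] = Σ_t Σ_z min(t,z) · P(T=t)P(Z=z)
 = 1·0.342 + 1·0.258 + 3·0.228 + 3·0.172
 = 0.342 + 0.258 + 0.684 + 0.516
 = 1.8

1.8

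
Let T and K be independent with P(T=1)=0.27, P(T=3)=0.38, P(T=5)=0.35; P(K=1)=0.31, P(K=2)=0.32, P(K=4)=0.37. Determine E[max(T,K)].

E[max(T,K)] = Σ_t Σ_k max(t,k) · P(T=t)P(K=k)
 = 1·0.0837 + 2·0.0864 + 4·0.0999 + 3·0.1178 + 3·0.1216 + 4·0.1406 + 5·0.1085 + 5·0.112 + 5·0.1295
 = 0.0837 + 0.1728 + 0.3996 + 0.3534 + 0.3648 + 0.5624 + 0.5425 + 0.56 + 0.6475
 = 3.6867

3.6867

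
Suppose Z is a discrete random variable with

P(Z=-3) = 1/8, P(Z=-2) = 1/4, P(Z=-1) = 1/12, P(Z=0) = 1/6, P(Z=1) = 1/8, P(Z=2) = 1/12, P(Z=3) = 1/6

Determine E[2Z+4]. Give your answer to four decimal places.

E[2Z+4] = Σ (2z+4)·P(Z=z)
 = (-2)·1/8 + 0·1/4 + 2·1/12 + 4·1/6 + 6·1/8 + 8·1/12 + 10·1/6
 = (-1/4) + 0 + 1/6 + 2/3 + 3/4 + 2/3 + 5/3
 = 11/3

3.6667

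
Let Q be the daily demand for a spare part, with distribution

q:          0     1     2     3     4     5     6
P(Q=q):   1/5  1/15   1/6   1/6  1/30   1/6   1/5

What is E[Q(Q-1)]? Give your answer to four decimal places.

E[Q(Q-1)] = Σ q(q-1)·P(Q=q)
 = 0·1/5 + 0·1/15 + 2·1/6 + 6·1/6 + 12·1/30 + 20·1/6 + 30·1/5
 = 0 + 0 + 1/3 + 1 + 2/5 + 10/3 + 6
 = 166/15

11.0667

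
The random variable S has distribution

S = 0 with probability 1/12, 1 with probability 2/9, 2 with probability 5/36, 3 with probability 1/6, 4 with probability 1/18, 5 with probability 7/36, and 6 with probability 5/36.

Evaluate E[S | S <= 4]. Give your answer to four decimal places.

P(S <= 4) = 1/12 + 2/9 + 5/36 + 1/6 + 1/18 = 2/3.
E[S | S <= 4] = [0·1/12 + 1·2/9 + 2·5/36 + 3·1/6 + 4·1/18] / (2/3)
 = 11/9 / (2/3)
 = 11/6

1.8333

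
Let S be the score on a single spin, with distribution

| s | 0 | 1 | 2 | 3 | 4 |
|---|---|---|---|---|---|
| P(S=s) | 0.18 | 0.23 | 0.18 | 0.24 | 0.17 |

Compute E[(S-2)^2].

E[(S-2)^2] = Σ (s-2)^2·P(S=s)
 = 4·0.18 + 1·0.23 + 0·0.18 + 1·0.24 + 4·0.17
 = 0.72 + 0.23 + 0 + 0.24 + 0.68
 = 1.87

1.87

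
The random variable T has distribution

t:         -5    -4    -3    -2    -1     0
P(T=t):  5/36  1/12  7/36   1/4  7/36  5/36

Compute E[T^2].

7.75

E[T^2] = Σ t^2·P(T=t)
 = 25·5/36 + 16·1/12 + 9·7/36 + 4·1/4 + 1·7/36 + 0·5/36
 = 125/36 + 4/3 + 7/4 + 1 + 7/36 + 0
 = 31/4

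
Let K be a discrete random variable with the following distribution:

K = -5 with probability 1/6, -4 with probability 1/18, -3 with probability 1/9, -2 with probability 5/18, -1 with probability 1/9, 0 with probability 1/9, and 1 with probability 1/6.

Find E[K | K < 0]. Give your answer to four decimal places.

P(K < 0) = 1/6 + 1/18 + 1/9 + 5/18 + 1/9 = 13/18.
E[K | K < 0] = [(-5)·1/6 + (-4)·1/18 + (-3)·1/9 + (-2)·5/18 + (-1)·1/9] / (13/18)
 = -37/18 / (13/18)
 = -37/13

-2.8462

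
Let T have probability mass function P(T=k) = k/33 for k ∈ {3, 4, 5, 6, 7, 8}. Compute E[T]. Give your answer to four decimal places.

6.0303

E[T] = Σ t·P(T=t)
 = 3·1/11 + 4·4/33 + 5·5/33 + 6·2/11 + 7·7/33 + 8·8/33
 = 3/11 + 16/33 + 25/33 + 12/11 + 49/33 + 64/33
 = 199/33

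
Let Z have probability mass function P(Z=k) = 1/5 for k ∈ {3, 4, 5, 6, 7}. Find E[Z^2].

E[Z^2] = Σ z^2·P(Z=z)
 = 9·1/5 + 16·1/5 + 25·1/5 + 36·1/5 + 49·1/5
 = 9/5 + 16/5 + 5 + 36/5 + 49/5
 = 27

27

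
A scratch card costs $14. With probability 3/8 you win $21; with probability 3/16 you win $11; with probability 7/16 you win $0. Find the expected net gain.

E[payout] = 21·3/8 + 11·3/16 + 0·7/16
 = 63/8 + 33/16 + 0
 = 159/16
Net = 159/16 - 14 = -65/16

-4.0625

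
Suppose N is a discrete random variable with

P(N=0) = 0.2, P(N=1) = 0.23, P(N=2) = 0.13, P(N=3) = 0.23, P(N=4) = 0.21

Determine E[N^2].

E[N^2] = Σ n^2·P(N=n)
 = 0·0.2 + 1·0.23 + 4·0.13 + 9·0.23 + 16·0.21
 = 0 + 0.23 + 0.52 + 2.07 + 3.36
 = 6.18

6.18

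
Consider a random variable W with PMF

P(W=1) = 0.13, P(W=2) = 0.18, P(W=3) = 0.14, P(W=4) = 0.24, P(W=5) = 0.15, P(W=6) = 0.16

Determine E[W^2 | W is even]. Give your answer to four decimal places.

P(W is even) = 0.18 + 0.24 + 0.16 = 0.58.
E[W^2 | W is even] = [4·0.18 + 16·0.24 + 36·0.16] / 0.58
 = 10.32 / 0.58
 = 516/29

17.7931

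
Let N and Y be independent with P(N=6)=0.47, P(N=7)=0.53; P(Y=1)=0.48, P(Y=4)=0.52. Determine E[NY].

E[NY] = Σ_n Σ_y ny · P(N=n)P(Y=y)
 = 6·0.2256 + 24·0.2444 + 7·0.2544 + 28·0.2756
 = 1.3536 + 5.8656 + 1.7808 + 7.7168
 = 16.7168

16.7168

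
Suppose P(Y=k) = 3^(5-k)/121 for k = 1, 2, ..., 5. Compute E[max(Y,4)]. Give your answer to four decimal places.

4.0083

E[max(Y,4)] = Σ max(y,4)·P(Y=y)
 = 4·81/121 + 4·27/121 + 4·9/121 + 4·3/121 + 5·1/121
 = 324/121 + 108/121 + 36/121 + 12/121 + 5/121
 = 485/121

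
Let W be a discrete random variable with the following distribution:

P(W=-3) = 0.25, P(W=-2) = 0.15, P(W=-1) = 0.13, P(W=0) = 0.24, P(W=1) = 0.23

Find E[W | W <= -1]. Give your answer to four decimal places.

-2.2264

P(W <= -1) = 0.25 + 0.15 + 0.13 = 0.53.
E[W | W <= -1] = [(-3)·0.25 + (-2)·0.15 + (-1)·0.13] / 0.53
 = -1.18 / 0.53
 = -118/53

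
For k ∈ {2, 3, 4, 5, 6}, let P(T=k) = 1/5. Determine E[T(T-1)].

E[T(T-1)] = Σ t(t-1)·P(T=t)
 = 2·1/5 + 6·1/5 + 12·1/5 + 20·1/5 + 30·1/5
 = 2/5 + 6/5 + 12/5 + 4 + 6
 = 14

14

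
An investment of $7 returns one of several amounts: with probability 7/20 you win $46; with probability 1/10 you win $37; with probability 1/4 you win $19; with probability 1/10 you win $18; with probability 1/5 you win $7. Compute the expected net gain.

20.75

E[payout] = 46·7/20 + 37·1/10 + 19·1/4 + 18·1/10 + 7·1/5
 = 161/10 + 37/10 + 19/4 + 9/5 + 7/5
 = 111/4
Net = 111/4 - 7 = 83/4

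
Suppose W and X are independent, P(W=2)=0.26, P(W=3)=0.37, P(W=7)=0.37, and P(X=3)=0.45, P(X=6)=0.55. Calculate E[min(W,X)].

E[min(W,X)] = Σ_w Σ_x min(w,x) · P(W=w)P(X=x)
 = 2·0.117 + 2·0.143 + 3·0.1665 + 3·0.2035 + 3·0.1665 + 6·0.2035
 = 0.234 + 0.286 + 0.4995 + 0.6105 + 0.4995 + 1.221
 = 3.3505

3.3505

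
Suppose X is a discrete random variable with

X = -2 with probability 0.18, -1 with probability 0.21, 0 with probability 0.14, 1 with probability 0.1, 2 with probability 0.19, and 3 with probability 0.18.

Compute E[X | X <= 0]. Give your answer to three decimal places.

-1.075

P(X <= 0) = 0.18 + 0.21 + 0.14 = 0.53.
E[X | X <= 0] = [(-2)·0.18 + (-1)·0.21 + 0·0.14] / 0.53
 = -0.57 / 0.53
 = -57/53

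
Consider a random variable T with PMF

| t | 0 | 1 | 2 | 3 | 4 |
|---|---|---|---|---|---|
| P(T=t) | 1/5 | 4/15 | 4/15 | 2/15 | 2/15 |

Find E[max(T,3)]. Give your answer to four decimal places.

3.1333

E[max(T,3)] = Σ max(t,3)·P(T=t)
 = 3·1/5 + 3·4/15 + 3·4/15 + 3·2/15 + 4·2/15
 = 3/5 + 4/5 + 4/5 + 2/5 + 8/15
 = 47/15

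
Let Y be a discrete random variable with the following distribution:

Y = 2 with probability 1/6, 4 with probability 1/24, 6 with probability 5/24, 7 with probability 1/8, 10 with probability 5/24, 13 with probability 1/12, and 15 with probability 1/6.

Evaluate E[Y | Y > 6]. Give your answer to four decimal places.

11.2143

P(Y > 6) = 1/8 + 5/24 + 1/12 + 1/6 = 7/12.
E[Y | Y > 6] = [7·1/8 + 10·5/24 + 13·1/12 + 15·1/6] / (7/12)
 = 157/24 / (7/12)
 = 157/14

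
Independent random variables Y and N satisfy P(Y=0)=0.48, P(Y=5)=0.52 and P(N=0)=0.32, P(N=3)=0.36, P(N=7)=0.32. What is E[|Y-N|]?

E[|Y-N|] = Σ_y Σ_n |y-n| · P(Y=y)P(N=n)
 = 0·0.1536 + 3·0.1728 + 7·0.1536 + 5·0.1664 + 2·0.1872 + 2·0.1664
 = 0 + 0.5184 + 1.0752 + 0.832 + 0.3744 + 0.3328
 = 3.1328

3.1328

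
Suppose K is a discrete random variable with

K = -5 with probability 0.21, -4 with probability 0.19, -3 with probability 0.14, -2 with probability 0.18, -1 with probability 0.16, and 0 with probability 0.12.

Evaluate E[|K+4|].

1.67

E[|K+4|] = Σ |k+4|·P(K=k)
 = 1·0.21 + 0·0.19 + 1·0.14 + 2·0.18 + 3·0.16 + 4·0.12
 = 0.21 + 0 + 0.14 + 0.36 + 0.48 + 0.48
 = 1.67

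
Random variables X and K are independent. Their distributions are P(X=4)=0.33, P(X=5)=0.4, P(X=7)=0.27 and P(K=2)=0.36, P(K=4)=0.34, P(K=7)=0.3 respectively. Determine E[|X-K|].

E[|X-K|] = Σ_x Σ_k |x-k| · P(X=x)P(K=k)
 = 2·0.1188 + 0·0.1122 + 3·0.099 + 3·0.144 + 1·0.136 + 2·0.12 + 5·0.0972 + 3·0.0918 + 0·0.081
 = 0.2376 + 0 + 0.297 + 0.432 + 0.136 + 0.24 + 0.486 + 0.2754 + 0
 = 2.104

2.104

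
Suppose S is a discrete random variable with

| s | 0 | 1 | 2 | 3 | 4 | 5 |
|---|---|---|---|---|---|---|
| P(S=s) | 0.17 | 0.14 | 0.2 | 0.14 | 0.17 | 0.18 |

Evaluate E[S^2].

9.42

E[S^2] = Σ s^2·P(S=s)
 = 0·0.17 + 1·0.14 + 4·0.2 + 9·0.14 + 16·0.17 + 25·0.18
 = 0 + 0.14 + 0.8 + 1.26 + 2.72 + 4.5
 = 9.42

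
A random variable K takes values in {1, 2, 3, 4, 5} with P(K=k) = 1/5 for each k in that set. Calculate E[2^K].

12.4

E[2^K] = Σ 2^k·P(K=k)
 = 2·1/5 + 4·1/5 + 8·1/5 + 16·1/5 + 32·1/5
 = 2/5 + 4/5 + 8/5 + 16/5 + 32/5
 = 62/5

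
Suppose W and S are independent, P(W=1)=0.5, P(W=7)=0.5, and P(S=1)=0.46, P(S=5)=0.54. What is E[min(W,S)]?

E[min(W,S)] = Σ_w Σ_s min(w,s) · P(W=w)P(S=s)
 = 1·0.23 + 1·0.27 + 1·0.23 + 5·0.27
 = 0.23 + 0.27 + 0.23 + 1.35
 = 2.08

2.08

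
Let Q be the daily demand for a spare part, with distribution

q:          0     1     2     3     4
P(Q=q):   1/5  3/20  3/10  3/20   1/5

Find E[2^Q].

6.1

E[2^Q] = Σ 2^q·P(Q=q)
 = 1·1/5 + 2·3/20 + 4·3/10 + 8·3/20 + 16·1/5
 = 1/5 + 3/10 + 6/5 + 6/5 + 16/5
 = 61/10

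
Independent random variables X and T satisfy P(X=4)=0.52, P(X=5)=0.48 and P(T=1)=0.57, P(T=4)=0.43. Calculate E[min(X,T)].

E[min(X,T)] = Σ_x Σ_t min(x,t) · P(X=x)P(T=t)
 = 1·0.2964 + 4·0.2236 + 1·0.2736 + 4·0.2064
 = 0.2964 + 0.8944 + 0.2736 + 0.8256
 = 2.29

2.29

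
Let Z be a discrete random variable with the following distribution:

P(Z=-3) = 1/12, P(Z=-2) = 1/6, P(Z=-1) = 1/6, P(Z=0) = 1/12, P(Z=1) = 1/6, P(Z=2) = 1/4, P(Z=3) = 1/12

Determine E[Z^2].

3.5

E[Z^2] = Σ z^2·P(Z=z)
 = 9·1/12 + 4·1/6 + 1·1/6 + 0·1/12 + 1·1/6 + 4·1/4 + 9·1/12
 = 3/4 + 2/3 + 1/6 + 0 + 1/6 + 1 + 3/4
 = 7/2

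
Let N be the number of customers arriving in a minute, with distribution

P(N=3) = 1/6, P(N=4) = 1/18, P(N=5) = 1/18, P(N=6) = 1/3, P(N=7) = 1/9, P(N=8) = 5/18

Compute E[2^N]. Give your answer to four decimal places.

110.6667

E[2^N] = Σ 2^n·P(N=n)
 = 8·1/6 + 16·1/18 + 32·1/18 + 64·1/3 + 128·1/9 + 256·5/18
 = 4/3 + 8/9 + 16/9 + 64/3 + 128/9 + 640/9
 = 332/3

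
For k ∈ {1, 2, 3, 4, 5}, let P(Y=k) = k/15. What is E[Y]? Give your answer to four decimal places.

E[Y] = Σ y·P(Y=y)
 = 1·1/15 + 2·2/15 + 3·1/5 + 4·4/15 + 5·1/3
 = 1/15 + 4/15 + 3/5 + 16/15 + 5/3
 = 11/3

3.6667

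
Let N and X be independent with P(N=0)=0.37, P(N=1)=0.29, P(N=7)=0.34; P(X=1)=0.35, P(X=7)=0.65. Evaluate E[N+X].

7.57

E[N+X] = Σ_n Σ_x (n+x) · P(N=n)P(X=x)
 = 1·0.1295 + 7·0.2405 + 2·0.1015 + 8·0.1885 + 8·0.119 + 14·0.221
 = 0.1295 + 1.6835 + 0.203 + 1.508 + 0.952 + 3.094
 = 7.57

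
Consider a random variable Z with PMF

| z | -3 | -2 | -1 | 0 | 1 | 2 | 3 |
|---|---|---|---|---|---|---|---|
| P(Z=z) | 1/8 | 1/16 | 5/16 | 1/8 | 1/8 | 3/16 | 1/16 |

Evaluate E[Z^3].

-0.875

E[Z^3] = Σ z^3·P(Z=z)
 = (-27)·1/8 + (-8)·1/16 + (-1)·5/16 + 0·1/8 + 1·1/8 + 8·3/16 + 27·1/16
 = (-27/8) + (-1/2) + (-5/16) + 0 + 1/8 + 3/2 + 27/16
 = -7/8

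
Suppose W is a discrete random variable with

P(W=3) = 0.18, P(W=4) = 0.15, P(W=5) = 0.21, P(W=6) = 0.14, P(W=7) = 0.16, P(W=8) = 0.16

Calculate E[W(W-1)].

26.96

E[W(W-1)] = Σ w(w-1)·P(W=w)
 = 6·0.18 + 12·0.15 + 20·0.21 + 30·0.14 + 42·0.16 + 56·0.16
 = 1.08 + 1.8 + 4.2 + 4.2 + 6.72 + 8.96
 = 26.96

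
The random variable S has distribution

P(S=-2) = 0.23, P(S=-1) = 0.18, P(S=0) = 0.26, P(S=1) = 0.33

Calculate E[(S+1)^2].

1.81

E[(S+1)^2] = Σ (s+1)^2·P(S=s)
 = 1·0.23 + 0·0.18 + 1·0.26 + 4·0.33
 = 0.23 + 0 + 0.26 + 1.32
 = 1.81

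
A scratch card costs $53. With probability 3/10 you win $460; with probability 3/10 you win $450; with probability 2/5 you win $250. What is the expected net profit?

320

E[payout] = 460·3/10 + 450·3/10 + 250·2/5
 = 138 + 135 + 100
 = 373
Net = 373 - 53 = 320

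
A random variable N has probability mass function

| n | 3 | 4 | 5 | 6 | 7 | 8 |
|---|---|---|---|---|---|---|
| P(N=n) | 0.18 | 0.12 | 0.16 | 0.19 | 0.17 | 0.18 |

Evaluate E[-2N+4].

-7.18

E[-2N+4] = Σ (-2n+4)·P(N=n)
 = (-2)·0.18 + (-4)·0.12 + (-6)·0.16 + (-8)·0.19 + (-10)·0.17 + (-12)·0.18
 = (-0.36) + (-0.48) + (-0.96) + (-1.52) + (-1.7) + (-2.16)
 = -7.18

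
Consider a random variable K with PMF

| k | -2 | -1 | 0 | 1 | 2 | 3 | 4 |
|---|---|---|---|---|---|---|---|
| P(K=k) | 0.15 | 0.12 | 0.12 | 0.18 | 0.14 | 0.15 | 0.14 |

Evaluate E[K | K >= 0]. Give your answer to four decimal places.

2.0137

P(K >= 0) = 0.12 + 0.18 + 0.14 + 0.15 + 0.14 = 0.73.
E[K | K >= 0] = [0·0.12 + 1·0.18 + 2·0.14 + 3·0.15 + 4·0.14] / 0.73
 = 1.47 / 0.73
 = 147/73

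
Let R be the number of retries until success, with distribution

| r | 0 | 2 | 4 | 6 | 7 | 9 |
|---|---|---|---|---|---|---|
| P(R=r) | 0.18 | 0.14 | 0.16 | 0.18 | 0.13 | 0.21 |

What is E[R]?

E[R] = Σ r·P(R=r)
 = 0·0.18 + 2·0.14 + 4·0.16 + 6·0.18 + 7·0.13 + 9·0.21
 = 0 + 0.28 + 0.64 + 1.08 + 0.91 + 1.89
 = 4.8

4.8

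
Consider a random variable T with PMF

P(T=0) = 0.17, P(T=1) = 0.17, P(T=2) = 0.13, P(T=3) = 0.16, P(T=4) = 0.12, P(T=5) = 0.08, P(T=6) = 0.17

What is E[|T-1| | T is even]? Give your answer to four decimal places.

P(T is even) = 0.17 + 0.13 + 0.12 + 0.17 = 0.59.
E[|T-1| | T is even] = [1·0.17 + 1·0.13 + 3·0.12 + 5·0.17] / 0.59
 = 1.51 / 0.59
 = 151/59

2.5593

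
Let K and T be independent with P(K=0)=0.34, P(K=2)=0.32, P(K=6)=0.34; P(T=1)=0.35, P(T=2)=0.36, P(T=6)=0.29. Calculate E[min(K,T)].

1.4834

E[min(K,T)] = Σ_k Σ_t min(k,t) · P(K=k)P(T=t)
 = 0·0.119 + 0·0.1224 + 0·0.0986 + 1·0.112 + 2·0.1152 + 2·0.0928 + 1·0.119 + 2·0.1224 + 6·0.0986
 = 0 + 0 + 0 + 0.112 + 0.2304 + 0.1856 + 0.119 + 0.2448 + 0.5916
 = 1.4834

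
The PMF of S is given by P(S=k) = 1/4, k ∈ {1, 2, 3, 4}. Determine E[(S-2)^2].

1.5

E[(S-2)^2] = Σ (s-2)^2·P(S=s)
 = 1·1/4 + 0·1/4 + 1·1/4 + 4·1/4
 = 1/4 + 0 + 1/4 + 1
 = 3/2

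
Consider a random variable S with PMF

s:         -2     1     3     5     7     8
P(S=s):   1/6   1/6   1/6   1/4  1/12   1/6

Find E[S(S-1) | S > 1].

P(S > 1) = 1/6 + 1/4 + 1/12 + 1/6 = 2/3.
E[S(S-1) | S > 1] = [6·1/6 + 20·1/4 + 42·1/12 + 56·1/6] / (2/3)
 = 113/6 / (2/3)
 = 113/4

28.25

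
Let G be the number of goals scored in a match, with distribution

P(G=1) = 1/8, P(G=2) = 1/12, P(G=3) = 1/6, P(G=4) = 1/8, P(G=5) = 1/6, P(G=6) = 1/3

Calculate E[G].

4.125

E[G] = Σ g·P(G=g)
 = 1·1/8 + 2·1/12 + 3·1/6 + 4·1/8 + 5·1/6 + 6·1/3
 = 1/8 + 1/6 + 1/2 + 1/2 + 5/6 + 2
 = 33/8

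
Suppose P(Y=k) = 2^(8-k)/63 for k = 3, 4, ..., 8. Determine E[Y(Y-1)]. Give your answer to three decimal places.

12.762

E[Y(Y-1)] = Σ y(y-1)·P(Y=y)
 = 6·32/63 + 12·16/63 + 20·8/63 + 30·4/63 + 42·2/63 + 56·1/63
 = 64/21 + 64/21 + 160/63 + 40/21 + 4/3 + 8/9
 = 268/21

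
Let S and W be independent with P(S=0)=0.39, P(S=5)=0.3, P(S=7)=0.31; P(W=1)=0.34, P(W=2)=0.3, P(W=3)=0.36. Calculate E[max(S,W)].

E[max(S,W)] = Σ_s Σ_w max(s,w) · P(S=s)P(W=w)
 = 1·0.1326 + 2·0.117 + 3·0.1404 + 5·0.102 + 5·0.09 + 5·0.108 + 7·0.1054 + 7·0.093 + 7·0.1116
 = 0.1326 + 0.234 + 0.4212 + 0.51 + 0.45 + 0.54 + 0.7378 + 0.651 + 0.7812
 = 4.4578

4.4578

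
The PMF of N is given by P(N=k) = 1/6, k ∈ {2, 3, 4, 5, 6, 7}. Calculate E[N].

E[N] = Σ n·P(N=n)
 = 2·1/6 + 3·1/6 + 4·1/6 + 5·1/6 + 6·1/6 + 7·1/6
 = 1/3 + 1/2 + 2/3 + 5/6 + 1 + 7/6
 = 9/2

4.5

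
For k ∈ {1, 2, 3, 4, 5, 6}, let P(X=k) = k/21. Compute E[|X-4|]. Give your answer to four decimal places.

E[|X-4|] = Σ |x-4|·P(X=x)
 = 3·1/21 + 2·2/21 + 1·1/7 + 0·4/21 + 1·5/21 + 2·2/7
 = 1/7 + 4/21 + 1/7 + 0 + 5/21 + 4/7
 = 9/7

1.2857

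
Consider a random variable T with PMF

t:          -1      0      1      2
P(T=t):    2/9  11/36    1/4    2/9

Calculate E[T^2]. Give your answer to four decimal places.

1.3611

E[T^2] = Σ t^2·P(T=t)
 = 1·2/9 + 0·11/36 + 1·1/4 + 4·2/9
 = 2/9 + 0 + 1/4 + 8/9
 = 49/36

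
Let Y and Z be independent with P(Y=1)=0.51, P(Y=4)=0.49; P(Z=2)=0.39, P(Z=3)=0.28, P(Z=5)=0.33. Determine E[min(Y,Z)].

1.9506

E[min(Y,Z)] = Σ_y Σ_z min(y,z) · P(Y=y)P(Z=z)
 = 1·0.1989 + 1·0.1428 + 1·0.1683 + 2·0.1911 + 3·0.1372 + 4·0.1617
 = 0.1989 + 0.1428 + 0.1683 + 0.3822 + 0.4116 + 0.6468
 = 1.9506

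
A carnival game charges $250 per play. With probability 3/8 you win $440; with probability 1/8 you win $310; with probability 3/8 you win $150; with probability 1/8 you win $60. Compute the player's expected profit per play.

17.5

E[payout] = 440·3/8 + 310·1/8 + 150·3/8 + 60·1/8
 = 165 + 155/4 + 225/4 + 15/2
 = 535/2
Net = 535/2 - 250 = 35/2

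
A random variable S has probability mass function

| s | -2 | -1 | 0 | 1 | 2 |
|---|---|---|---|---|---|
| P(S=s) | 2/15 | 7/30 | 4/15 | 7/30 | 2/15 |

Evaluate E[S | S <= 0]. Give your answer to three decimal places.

-0.789

P(S <= 0) = 2/15 + 7/30 + 4/15 = 19/30.
E[S | S <= 0] = [(-2)·2/15 + (-1)·7/30 + 0·4/15] / (19/30)
 = -1/2 / (19/30)
 = -15/19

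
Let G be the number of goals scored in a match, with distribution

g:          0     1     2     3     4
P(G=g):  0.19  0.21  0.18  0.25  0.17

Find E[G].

2

E[G] = Σ g·P(G=g)
 = 0·0.19 + 1·0.21 + 2·0.18 + 3·0.25 + 4·0.17
 = 0 + 0.21 + 0.36 + 0.75 + 0.68
 = 2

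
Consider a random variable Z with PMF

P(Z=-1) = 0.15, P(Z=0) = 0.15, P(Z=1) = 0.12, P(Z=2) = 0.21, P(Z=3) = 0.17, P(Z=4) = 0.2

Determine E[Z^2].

E[Z^2] = Σ z^2·P(Z=z)
 = 1·0.15 + 0·0.15 + 1·0.12 + 4·0.21 + 9·0.17 + 16·0.2
 = 0.15 + 0 + 0.12 + 0.84 + 1.53 + 3.2
 = 5.84

5.84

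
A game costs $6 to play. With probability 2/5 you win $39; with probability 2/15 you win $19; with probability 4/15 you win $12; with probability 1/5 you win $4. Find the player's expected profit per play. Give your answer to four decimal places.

E[payout] = 39·2/5 + 19·2/15 + 12·4/15 + 4·1/5
 = 78/5 + 38/15 + 16/5 + 4/5
 = 332/15
Net = 332/15 - 6 = 242/15

16.1333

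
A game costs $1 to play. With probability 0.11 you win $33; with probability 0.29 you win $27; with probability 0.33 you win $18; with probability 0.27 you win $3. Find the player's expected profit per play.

E[payout] = 33·0.11 + 27·0.29 + 18·0.33 + 3·0.27
 = 3.63 + 7.83 + 5.94 + 0.81
 = 18.21
Net = 18.21 - 1 = 17.21

17.21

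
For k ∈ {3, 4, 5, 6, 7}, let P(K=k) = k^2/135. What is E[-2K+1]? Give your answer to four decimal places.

-10.4815

E[-2K+1] = Σ (-2k+1)·P(K=k)
 = (-5)·1/15 + (-7)·16/135 + (-9)·5/27 + (-11)·4/15 + (-13)·49/135
 = (-1/3) + (-112/135) + (-5/3) + (-44/15) + (-637/135)
 = -283/27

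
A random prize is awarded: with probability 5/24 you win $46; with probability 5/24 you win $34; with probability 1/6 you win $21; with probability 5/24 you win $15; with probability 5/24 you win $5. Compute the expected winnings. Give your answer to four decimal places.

E[payout] = 46·5/24 + 34·5/24 + 21·1/6 + 15·5/24 + 5·5/24
 = 115/12 + 85/12 + 7/2 + 25/8 + 25/24
 = 73/3

24.3333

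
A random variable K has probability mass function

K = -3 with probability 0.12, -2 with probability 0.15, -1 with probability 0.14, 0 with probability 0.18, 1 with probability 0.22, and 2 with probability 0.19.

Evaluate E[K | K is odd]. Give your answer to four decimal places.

-0.5833

P(K is odd) = 0.12 + 0.14 + 0.22 = 0.48.
E[K | K is odd] = [(-3)·0.12 + (-1)·0.14 + 1·0.22] / 0.48
 = -0.28 / 0.48
 = -7/12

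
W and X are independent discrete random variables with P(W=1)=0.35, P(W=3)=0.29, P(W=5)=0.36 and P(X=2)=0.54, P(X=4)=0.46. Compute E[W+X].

5.94

E[W+X] = Σ_w Σ_x (w+x) · P(W=w)P(X=x)
 = 3·0.189 + 5·0.161 + 5·0.1566 + 7·0.1334 + 7·0.1944 + 9·0.1656
 = 0.567 + 0.805 + 0.783 + 0.9338 + 1.3608 + 1.4904
 = 5.94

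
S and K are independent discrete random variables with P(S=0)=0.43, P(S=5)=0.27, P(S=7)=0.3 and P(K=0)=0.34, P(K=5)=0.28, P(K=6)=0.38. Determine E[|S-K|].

E[|S-K|] = Σ_s Σ_k |s-k| · P(S=s)P(K=k)
 = 0·0.1462 + 5·0.1204 + 6·0.1634 + 5·0.0918 + 0·0.0756 + 1·0.1026 + 7·0.102 + 2·0.084 + 1·0.114
 = 0 + 0.602 + 0.9804 + 0.459 + 0 + 0.1026 + 0.714 + 0.168 + 0.114
 = 3.14

3.14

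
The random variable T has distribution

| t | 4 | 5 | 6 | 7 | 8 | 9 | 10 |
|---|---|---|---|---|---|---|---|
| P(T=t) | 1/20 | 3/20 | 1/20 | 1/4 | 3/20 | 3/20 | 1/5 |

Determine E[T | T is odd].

P(T is odd) = 3/20 + 1/4 + 3/20 = 11/20.
E[T | T is odd] = [5·3/20 + 7·1/4 + 9·3/20] / (11/20)
 = 77/20 / (11/20)
 = 7

7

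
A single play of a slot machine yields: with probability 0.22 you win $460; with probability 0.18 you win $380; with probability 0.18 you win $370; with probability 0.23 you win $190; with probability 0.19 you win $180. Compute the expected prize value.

314.1

E[payout] = 460·0.22 + 380·0.18 + 370·0.18 + 190·0.23 + 180·0.19
 = 101.2 + 68.4 + 66.6 + 43.7 + 34.2
 = 314.1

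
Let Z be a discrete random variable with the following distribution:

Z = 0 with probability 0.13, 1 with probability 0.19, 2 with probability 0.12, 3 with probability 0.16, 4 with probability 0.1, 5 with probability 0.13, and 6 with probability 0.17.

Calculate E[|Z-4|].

E[|Z-4|] = Σ |z-4|·P(Z=z)
 = 4·0.13 + 3·0.19 + 2·0.12 + 1·0.16 + 0·0.1 + 1·0.13 + 2·0.17
 = 0.52 + 0.57 + 0.24 + 0.16 + 0 + 0.13 + 0.34
 = 1.96

1.96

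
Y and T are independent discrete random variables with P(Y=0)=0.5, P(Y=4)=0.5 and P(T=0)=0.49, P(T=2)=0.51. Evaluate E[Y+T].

3.02

E[Y+T] = Σ_y Σ_t (y+t) · P(Y=y)P(T=t)
 = 0·0.245 + 2·0.255 + 4·0.245 + 6·0.255
 = 0 + 0.51 + 0.98 + 1.53
 = 3.02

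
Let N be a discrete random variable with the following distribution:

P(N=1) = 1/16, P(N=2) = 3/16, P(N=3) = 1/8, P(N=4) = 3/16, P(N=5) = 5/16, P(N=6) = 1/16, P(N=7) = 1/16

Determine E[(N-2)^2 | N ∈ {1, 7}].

13

P(N ∈ {1, 7}) = 1/16 + 1/16 = 1/8.
E[(N-2)^2 | N ∈ {1, 7}] = [1·1/16 + 25·1/16] / (1/8)
 = 13/8 / (1/8)
 = 13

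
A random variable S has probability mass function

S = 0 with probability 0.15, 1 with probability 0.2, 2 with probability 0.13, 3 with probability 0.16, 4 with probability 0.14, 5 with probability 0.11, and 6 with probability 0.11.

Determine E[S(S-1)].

8.4

E[S(S-1)] = Σ s(s-1)·P(S=s)
 = 0·0.15 + 0·0.2 + 2·0.13 + 6·0.16 + 12·0.14 + 20·0.11 + 30·0.11
 = 0 + 0 + 0.26 + 0.96 + 1.68 + 2.2 + 3.3
 = 8.4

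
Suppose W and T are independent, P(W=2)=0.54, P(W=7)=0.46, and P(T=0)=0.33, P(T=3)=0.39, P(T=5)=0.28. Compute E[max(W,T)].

E[max(W,T)] = Σ_w Σ_t max(w,t) · P(W=w)P(T=t)
 = 2·0.1782 + 3·0.2106 + 5·0.1512 + 7·0.1518 + 7·0.1794 + 7·0.1288
 = 0.3564 + 0.6318 + 0.756 + 1.0626 + 1.2558 + 0.9016
 = 4.9642

4.9642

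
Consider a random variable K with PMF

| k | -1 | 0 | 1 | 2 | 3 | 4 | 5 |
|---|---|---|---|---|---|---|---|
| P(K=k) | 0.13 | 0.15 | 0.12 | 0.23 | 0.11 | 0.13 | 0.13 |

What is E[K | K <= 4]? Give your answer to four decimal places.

1.4943

P(K <= 4) = 0.13 + 0.15 + 0.12 + 0.23 + 0.11 + 0.13 = 0.87.
E[K | K <= 4] = [(-1)·0.13 + 0·0.15 + 1·0.12 + 2·0.23 + 3·0.11 + 4·0.13] / 0.87
 = 1.3 / 0.87
 = 130/87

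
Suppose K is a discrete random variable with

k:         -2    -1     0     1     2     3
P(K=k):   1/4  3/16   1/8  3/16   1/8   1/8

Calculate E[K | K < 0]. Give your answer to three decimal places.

-1.571

P(K < 0) = 1/4 + 3/16 = 7/16.
E[K | K < 0] = [(-2)·1/4 + (-1)·3/16] / (7/16)
 = -11/16 / (7/16)
 = -11/7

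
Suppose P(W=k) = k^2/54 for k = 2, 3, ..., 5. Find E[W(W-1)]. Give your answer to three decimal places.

E[W(W-1)] = Σ w(w-1)·P(W=w)
 = 2·2/27 + 6·1/6 + 12·8/27 + 20·25/54
 = 4/27 + 1 + 32/9 + 250/27
 = 377/27

13.963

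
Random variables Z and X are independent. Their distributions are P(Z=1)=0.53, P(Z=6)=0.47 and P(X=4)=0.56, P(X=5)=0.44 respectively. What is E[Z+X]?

E[Z+X] = Σ_z Σ_x (z+x) · P(Z=z)P(X=x)
 = 5·0.2968 + 6·0.2332 + 10·0.2632 + 11·0.2068
 = 1.484 + 1.3992 + 2.632 + 2.2748
 = 7.79

7.79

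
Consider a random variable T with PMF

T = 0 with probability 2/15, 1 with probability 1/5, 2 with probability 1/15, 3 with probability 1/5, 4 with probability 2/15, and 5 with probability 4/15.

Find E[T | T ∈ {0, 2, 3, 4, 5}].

3.25

P(T ∈ {0, 2, 3, 4, 5}) = 2/15 + 1/15 + 1/5 + 2/15 + 4/15 = 4/5.
E[T | T ∈ {0, 2, 3, 4, 5}] = [0·2/15 + 2·1/15 + 3·1/5 + 4·2/15 + 5·4/15] / (4/5)
 = 13/5 / (4/5)
 = 13/4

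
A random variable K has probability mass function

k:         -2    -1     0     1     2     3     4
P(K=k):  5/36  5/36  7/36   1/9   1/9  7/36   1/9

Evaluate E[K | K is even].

P(K is even) = 5/36 + 7/36 + 1/9 + 1/9 = 5/9.
E[K | K is even] = [(-2)·5/36 + 0·7/36 + 2·1/9 + 4·1/9] / (5/9)
 = 7/18 / (5/9)
 = 7/10

0.7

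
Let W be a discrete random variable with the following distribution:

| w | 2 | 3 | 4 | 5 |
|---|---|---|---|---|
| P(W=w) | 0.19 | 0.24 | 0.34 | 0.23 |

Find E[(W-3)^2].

E[(W-3)^2] = Σ (w-3)^2·P(W=w)
 = 1·0.19 + 0·0.24 + 1·0.34 + 4·0.23
 = 0.19 + 0 + 0.34 + 0.92
 = 1.45

1.45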